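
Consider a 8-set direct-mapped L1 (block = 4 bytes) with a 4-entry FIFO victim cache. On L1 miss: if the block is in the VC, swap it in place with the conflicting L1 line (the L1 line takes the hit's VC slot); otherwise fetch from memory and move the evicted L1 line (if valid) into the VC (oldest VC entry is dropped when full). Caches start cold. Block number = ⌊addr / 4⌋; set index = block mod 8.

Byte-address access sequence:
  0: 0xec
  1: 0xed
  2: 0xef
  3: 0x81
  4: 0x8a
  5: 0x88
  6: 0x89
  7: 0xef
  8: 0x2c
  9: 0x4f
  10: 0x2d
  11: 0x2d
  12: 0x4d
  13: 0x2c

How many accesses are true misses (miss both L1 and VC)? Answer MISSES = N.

0: 0xec (blk 59, set 3) → MISS  vc=[]
1: 0xed (blk 59, set 3) → L1-HIT  vc=[]
2: 0xef (blk 59, set 3) → L1-HIT  vc=[]
3: 0x81 (blk 32, set 0) → MISS  vc=[]
4: 0x8a (blk 34, set 2) → MISS  vc=[]
5: 0x88 (blk 34, set 2) → L1-HIT  vc=[]
6: 0x89 (blk 34, set 2) → L1-HIT  vc=[]
7: 0xef (blk 59, set 3) → L1-HIT  vc=[]
8: 0x2c (blk 11, set 3) → MISS  vc=[59]
9: 0x4f (blk 19, set 3) → MISS  vc=[59, 11]
10: 0x2d (blk 11, set 3) → VC-HIT  vc=[59, 19]
11: 0x2d (blk 11, set 3) → L1-HIT  vc=[59, 19]
12: 0x4d (blk 19, set 3) → VC-HIT  vc=[59, 11]
13: 0x2c (blk 11, set 3) → VC-HIT  vc=[59, 19]

MISSES = 5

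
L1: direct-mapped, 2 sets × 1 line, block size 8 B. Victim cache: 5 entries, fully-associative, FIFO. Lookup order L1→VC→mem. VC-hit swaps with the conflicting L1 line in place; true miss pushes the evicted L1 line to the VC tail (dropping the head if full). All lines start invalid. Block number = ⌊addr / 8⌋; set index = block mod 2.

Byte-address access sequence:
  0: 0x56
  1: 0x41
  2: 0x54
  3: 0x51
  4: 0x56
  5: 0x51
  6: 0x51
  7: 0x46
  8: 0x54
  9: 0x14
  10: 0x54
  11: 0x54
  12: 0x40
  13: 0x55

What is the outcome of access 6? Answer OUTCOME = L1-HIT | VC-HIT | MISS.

OUTCOME = L1-HIT

  [0] addr=0x56 blk=10 s=0: MISS | VC []
  [1] addr=0x41 blk=8 s=0: MISS | VC [10]
  [2] addr=0x54 blk=10 s=0: VC-HIT | VC [8]
  [3] addr=0x51 blk=10 s=0: L1-HIT | VC [8]
  [4] addr=0x56 blk=10 s=0: L1-HIT | VC [8]
  [5] addr=0x51 blk=10 s=0: L1-HIT | VC [8]
  [6] addr=0x51 blk=10 s=0: L1-HIT | VC [8]
  [7] addr=0x46 blk=8 s=0: VC-HIT | VC [10]
  [8] addr=0x54 blk=10 s=0: VC-HIT | VC [8]
  [9] addr=0x14 blk=2 s=0: MISS | VC [8, 10]
  [10] addr=0x54 blk=10 s=0: VC-HIT | VC [8, 2]
  [11] addr=0x54 blk=10 s=0: L1-HIT | VC [8, 2]
  [12] addr=0x40 blk=8 s=0: VC-HIT | VC [10, 2]
  [13] addr=0x55 blk=10 s=0: VC-HIT | VC [8, 2]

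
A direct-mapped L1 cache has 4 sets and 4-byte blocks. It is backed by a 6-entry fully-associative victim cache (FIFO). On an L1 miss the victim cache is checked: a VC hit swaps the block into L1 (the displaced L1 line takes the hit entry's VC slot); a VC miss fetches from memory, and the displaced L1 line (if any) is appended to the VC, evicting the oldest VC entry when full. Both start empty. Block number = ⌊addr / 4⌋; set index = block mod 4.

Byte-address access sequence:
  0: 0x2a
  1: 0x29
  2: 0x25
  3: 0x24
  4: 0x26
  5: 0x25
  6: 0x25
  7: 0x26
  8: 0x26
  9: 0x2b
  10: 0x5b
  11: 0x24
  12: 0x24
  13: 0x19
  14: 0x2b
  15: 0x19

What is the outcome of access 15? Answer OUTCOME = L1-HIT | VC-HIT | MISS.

0: 0x2a (blk 10, set 2) → MISS  vc=[]
1: 0x29 (blk 10, set 2) → L1-HIT  vc=[]
2: 0x25 (blk 9, set 1) → MISS  vc=[]
3: 0x24 (blk 9, set 1) → L1-HIT  vc=[]
4: 0x26 (blk 9, set 1) → L1-HIT  vc=[]
5: 0x25 (blk 9, set 1) → L1-HIT  vc=[]
6: 0x25 (blk 9, set 1) → L1-HIT  vc=[]
7: 0x26 (blk 9, set 1) → L1-HIT  vc=[]
8: 0x26 (blk 9, set 1) → L1-HIT  vc=[]
9: 0x2b (blk 10, set 2) → L1-HIT  vc=[]
10: 0x5b (blk 22, set 2) → MISS  vc=[10]
11: 0x24 (blk 9, set 1) → L1-HIT  vc=[10]
12: 0x24 (blk 9, set 1) → L1-HIT  vc=[10]
13: 0x19 (blk 6, set 2) → MISS  vc=[10, 22]
14: 0x2b (blk 10, set 2) → VC-HIT  vc=[6, 22]
15: 0x19 (blk 6, set 2) → VC-HIT  vc=[10, 22]

OUTCOME = VC-HIT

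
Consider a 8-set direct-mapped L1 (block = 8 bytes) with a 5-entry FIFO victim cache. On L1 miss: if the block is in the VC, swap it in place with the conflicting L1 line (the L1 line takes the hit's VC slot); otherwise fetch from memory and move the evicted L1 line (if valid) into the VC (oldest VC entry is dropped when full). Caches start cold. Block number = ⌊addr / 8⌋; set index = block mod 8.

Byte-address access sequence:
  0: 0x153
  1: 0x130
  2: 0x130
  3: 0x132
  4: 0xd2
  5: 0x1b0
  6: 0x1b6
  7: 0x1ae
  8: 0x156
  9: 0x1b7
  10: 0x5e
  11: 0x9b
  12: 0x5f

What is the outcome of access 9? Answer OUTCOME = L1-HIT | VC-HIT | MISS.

OUTCOME = L1-HIT

  [0] addr=0x153 blk=42 s=2: MISS | VC []
  [1] addr=0x130 blk=38 s=6: MISS | VC []
  [2] addr=0x130 blk=38 s=6: L1-HIT | VC []
  [3] addr=0x132 blk=38 s=6: L1-HIT | VC []
  [4] addr=0xd2 blk=26 s=2: MISS | VC [42]
  [5] addr=0x1b0 blk=54 s=6: MISS | VC [42, 38]
  [6] addr=0x1b6 blk=54 s=6: L1-HIT | VC [42, 38]
  [7] addr=0x1ae blk=53 s=5: MISS | VC [42, 38]
  [8] addr=0x156 blk=42 s=2: VC-HIT | VC [26, 38]
  [9] addr=0x1b7 blk=54 s=6: L1-HIT | VC [26, 38]
  [10] addr=0x5e blk=11 s=3: MISS | VC [26, 38]
  [11] addr=0x9b blk=19 s=3: MISS | VC [26, 38, 11]
  [12] addr=0x5f blk=11 s=3: VC-HIT | VC [26, 38, 19]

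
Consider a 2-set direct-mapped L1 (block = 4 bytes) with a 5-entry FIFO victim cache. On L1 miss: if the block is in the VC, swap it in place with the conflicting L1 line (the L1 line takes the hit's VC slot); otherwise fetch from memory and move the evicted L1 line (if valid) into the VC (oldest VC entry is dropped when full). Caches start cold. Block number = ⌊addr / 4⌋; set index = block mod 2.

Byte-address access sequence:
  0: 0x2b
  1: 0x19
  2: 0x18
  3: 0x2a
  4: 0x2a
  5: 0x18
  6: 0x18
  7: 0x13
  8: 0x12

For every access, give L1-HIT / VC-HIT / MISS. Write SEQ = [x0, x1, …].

SEQ = [MISS, MISS, L1-HIT, VC-HIT, L1-HIT, VC-HIT, L1-HIT, MISS, L1-HIT]

  [0] addr=0x2b blk=10 s=0: MISS | VC []
  [1] addr=0x19 blk=6 s=0: MISS | VC [10]
  [2] addr=0x18 blk=6 s=0: L1-HIT | VC [10]
  [3] addr=0x2a blk=10 s=0: VC-HIT | VC [6]
  [4] addr=0x2a blk=10 s=0: L1-HIT | VC [6]
  [5] addr=0x18 blk=6 s=0: VC-HIT | VC [10]
  [6] addr=0x18 blk=6 s=0: L1-HIT | VC [10]
  [7] addr=0x13 blk=4 s=0: MISS | VC [10, 6]
  [8] addr=0x12 blk=4 s=0: L1-HIT | VC [10, 6]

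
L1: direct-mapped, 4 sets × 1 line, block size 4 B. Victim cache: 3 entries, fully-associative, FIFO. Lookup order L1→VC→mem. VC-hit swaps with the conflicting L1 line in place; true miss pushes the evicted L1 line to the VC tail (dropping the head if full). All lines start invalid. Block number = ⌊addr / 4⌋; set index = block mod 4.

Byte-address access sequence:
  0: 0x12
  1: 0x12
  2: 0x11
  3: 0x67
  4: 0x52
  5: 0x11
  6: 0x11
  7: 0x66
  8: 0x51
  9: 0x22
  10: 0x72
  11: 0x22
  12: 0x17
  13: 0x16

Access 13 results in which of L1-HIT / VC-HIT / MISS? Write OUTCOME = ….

  [0] addr=0x12 blk=4 s=0: MISS | VC []
  [1] addr=0x12 blk=4 s=0: L1-HIT | VC []
  [2] addr=0x11 blk=4 s=0: L1-HIT | VC []
  [3] addr=0x67 blk=25 s=1: MISS | VC []
  [4] addr=0x52 blk=20 s=0: MISS | VC [4]
  [5] addr=0x11 blk=4 s=0: VC-HIT | VC [20]
  [6] addr=0x11 blk=4 s=0: L1-HIT | VC [20]
  [7] addr=0x66 blk=25 s=1: L1-HIT | VC [20]
  [8] addr=0x51 blk=20 s=0: VC-HIT | VC [4]
  [9] addr=0x22 blk=8 s=0: MISS | VC [4, 20]
  [10] addr=0x72 blk=28 s=0: MISS | VC [4, 20, 8]
  [11] addr=0x22 blk=8 s=0: VC-HIT | VC [4, 20, 28]
  [12] addr=0x17 blk=5 s=1: MISS | VC [20, 28, 25]
  [13] addr=0x16 blk=5 s=1: L1-HIT | VC [20, 28, 25]

OUTCOME = L1-HIT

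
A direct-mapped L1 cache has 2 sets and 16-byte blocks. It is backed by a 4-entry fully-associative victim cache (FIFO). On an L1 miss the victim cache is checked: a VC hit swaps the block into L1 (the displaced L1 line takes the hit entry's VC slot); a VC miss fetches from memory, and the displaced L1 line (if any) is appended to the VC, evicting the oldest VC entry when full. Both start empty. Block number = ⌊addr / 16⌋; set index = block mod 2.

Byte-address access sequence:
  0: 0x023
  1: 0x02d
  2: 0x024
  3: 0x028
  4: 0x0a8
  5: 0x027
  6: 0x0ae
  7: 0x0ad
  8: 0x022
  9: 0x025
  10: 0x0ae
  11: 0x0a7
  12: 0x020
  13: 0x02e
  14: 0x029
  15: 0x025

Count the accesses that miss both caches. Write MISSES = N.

MISSES = 2

  [0] addr=0x23 blk=2 s=0: MISS | VC []
  [1] addr=0x2d blk=2 s=0: L1-HIT | VC []
  [2] addr=0x24 blk=2 s=0: L1-HIT | VC []
  [3] addr=0x28 blk=2 s=0: L1-HIT | VC []
  [4] addr=0xa8 blk=10 s=0: MISS | VC [2]
  [5] addr=0x27 blk=2 s=0: VC-HIT | VC [10]
  [6] addr=0xae blk=10 s=0: VC-HIT | VC [2]
  [7] addr=0xad blk=10 s=0: L1-HIT | VC [2]
  [8] addr=0x22 blk=2 s=0: VC-HIT | VC [10]
  [9] addr=0x25 blk=2 s=0: L1-HIT | VC [10]
  [10] addr=0xae blk=10 s=0: VC-HIT | VC [2]
  [11] addr=0xa7 blk=10 s=0: L1-HIT | VC [2]
  [12] addr=0x20 blk=2 s=0: VC-HIT | VC [10]
  [13] addr=0x2e blk=2 s=0: L1-HIT | VC [10]
  [14] addr=0x29 blk=2 s=0: L1-HIT | VC [10]
  [15] addr=0x25 blk=2 s=0: L1-HIT | VC [10]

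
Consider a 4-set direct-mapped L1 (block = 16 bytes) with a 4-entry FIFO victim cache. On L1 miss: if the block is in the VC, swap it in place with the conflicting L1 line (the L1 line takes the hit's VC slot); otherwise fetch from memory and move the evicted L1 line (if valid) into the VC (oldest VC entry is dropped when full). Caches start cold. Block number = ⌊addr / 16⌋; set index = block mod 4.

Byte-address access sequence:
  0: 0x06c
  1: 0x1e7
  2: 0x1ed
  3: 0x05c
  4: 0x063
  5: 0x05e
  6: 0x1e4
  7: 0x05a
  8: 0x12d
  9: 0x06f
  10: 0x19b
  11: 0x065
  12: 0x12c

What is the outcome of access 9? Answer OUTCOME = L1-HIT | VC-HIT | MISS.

0: 0x6c (blk 6, set 2) → MISS  vc=[]
1: 0x1e7 (blk 30, set 2) → MISS  vc=[6]
2: 0x1ed (blk 30, set 2) → L1-HIT  vc=[6]
3: 0x5c (blk 5, set 1) → MISS  vc=[6]
4: 0x63 (blk 6, set 2) → VC-HIT  vc=[30]
5: 0x5e (blk 5, set 1) → L1-HIT  vc=[30]
6: 0x1e4 (blk 30, set 2) → VC-HIT  vc=[6]
7: 0x5a (blk 5, set 1) → L1-HIT  vc=[6]
8: 0x12d (blk 18, set 2) → MISS  vc=[6, 30]
9: 0x6f (blk 6, set 2) → VC-HIT  vc=[18, 30]
10: 0x19b (blk 25, set 1) → MISS  vc=[18, 30, 5]
11: 0x65 (blk 6, set 2) → L1-HIT  vc=[18, 30, 5]
12: 0x12c (blk 18, set 2) → VC-HIT  vc=[6, 30, 5]

OUTCOME = VC-HIT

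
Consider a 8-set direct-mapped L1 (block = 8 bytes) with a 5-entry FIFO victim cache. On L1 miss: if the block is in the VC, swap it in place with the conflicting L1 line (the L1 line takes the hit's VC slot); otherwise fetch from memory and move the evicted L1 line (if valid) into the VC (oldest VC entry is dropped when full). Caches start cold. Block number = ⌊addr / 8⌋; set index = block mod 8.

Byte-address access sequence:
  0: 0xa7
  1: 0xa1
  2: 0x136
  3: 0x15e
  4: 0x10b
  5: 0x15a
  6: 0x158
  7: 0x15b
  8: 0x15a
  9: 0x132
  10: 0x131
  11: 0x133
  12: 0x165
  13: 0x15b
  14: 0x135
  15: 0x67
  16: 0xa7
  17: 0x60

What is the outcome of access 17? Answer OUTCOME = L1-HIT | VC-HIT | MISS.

  [0] addr=0xa7 blk=20 s=4: MISS | VC []
  [1] addr=0xa1 blk=20 s=4: L1-HIT | VC []
  [2] addr=0x136 blk=38 s=6: MISS | VC []
  [3] addr=0x15e blk=43 s=3: MISS | VC []
  [4] addr=0x10b blk=33 s=1: MISS | VC []
  [5] addr=0x15a blk=43 s=3: L1-HIT | VC []
  [6] addr=0x158 blk=43 s=3: L1-HIT | VC []
  [7] addr=0x15b blk=43 s=3: L1-HIT | VC []
  [8] addr=0x15a blk=43 s=3: L1-HIT | VC []
  [9] addr=0x132 blk=38 s=6: L1-HIT | VC []
  [10] addr=0x131 blk=38 s=6: L1-HIT | VC []
  [11] addr=0x133 blk=38 s=6: L1-HIT | VC []
  [12] addr=0x165 blk=44 s=4: MISS | VC [20]
  [13] addr=0x15b blk=43 s=3: L1-HIT | VC [20]
  [14] addr=0x135 blk=38 s=6: L1-HIT | VC [20]
  [15] addr=0x67 blk=12 s=4: MISS | VC [20, 44]
  [16] addr=0xa7 blk=20 s=4: VC-HIT | VC [12, 44]
  [17] addr=0x60 blk=12 s=4: VC-HIT | VC [20, 44]

OUTCOME = VC-HIT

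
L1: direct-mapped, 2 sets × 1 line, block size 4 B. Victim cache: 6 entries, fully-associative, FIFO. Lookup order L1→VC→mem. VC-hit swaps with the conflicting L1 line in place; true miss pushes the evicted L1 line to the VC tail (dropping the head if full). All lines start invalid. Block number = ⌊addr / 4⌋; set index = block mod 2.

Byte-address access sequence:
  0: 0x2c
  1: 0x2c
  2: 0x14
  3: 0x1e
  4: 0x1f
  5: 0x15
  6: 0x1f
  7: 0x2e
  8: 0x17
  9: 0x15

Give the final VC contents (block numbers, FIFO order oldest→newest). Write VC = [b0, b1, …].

VC = [7, 11]

#0 0x2c→b11/s1 MISS; vc=[]
#1 0x2c→b11/s1 L1-HIT; vc=[]
#2 0x14→b5/s1 MISS; vc=[11]
#3 0x1e→b7/s1 MISS; vc=[11,5]
#4 0x1f→b7/s1 L1-HIT; vc=[11,5]
#5 0x15→b5/s1 VC-HIT; vc=[11,7]
#6 0x1f→b7/s1 VC-HIT; vc=[11,5]
#7 0x2e→b11/s1 VC-HIT; vc=[7,5]
#8 0x17→b5/s1 VC-HIT; vc=[7,11]
#9 0x15→b5/s1 L1-HIT; vc=[7,11]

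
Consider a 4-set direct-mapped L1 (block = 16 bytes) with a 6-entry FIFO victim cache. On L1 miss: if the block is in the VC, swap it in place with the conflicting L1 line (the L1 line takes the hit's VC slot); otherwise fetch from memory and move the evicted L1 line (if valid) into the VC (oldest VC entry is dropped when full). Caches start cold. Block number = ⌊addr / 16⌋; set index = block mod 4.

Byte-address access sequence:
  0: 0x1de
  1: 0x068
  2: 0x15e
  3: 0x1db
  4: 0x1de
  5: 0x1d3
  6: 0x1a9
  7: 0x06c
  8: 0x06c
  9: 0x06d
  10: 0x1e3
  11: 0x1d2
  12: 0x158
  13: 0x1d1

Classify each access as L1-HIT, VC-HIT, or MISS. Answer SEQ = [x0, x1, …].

SEQ = [MISS, MISS, MISS, VC-HIT, L1-HIT, L1-HIT, MISS, VC-HIT, L1-HIT, L1-HIT, MISS, L1-HIT, VC-HIT, VC-HIT]

0: 0x1de (blk 29, set 1) → MISS  vc=[]
1: 0x68 (blk 6, set 2) → MISS  vc=[]
2: 0x15e (blk 21, set 1) → MISS  vc=[29]
3: 0x1db (blk 29, set 1) → VC-HIT  vc=[21]
4: 0x1de (blk 29, set 1) → L1-HIT  vc=[21]
5: 0x1d3 (blk 29, set 1) → L1-HIT  vc=[21]
6: 0x1a9 (blk 26, set 2) → MISS  vc=[21, 6]
7: 0x6c (blk 6, set 2) → VC-HIT  vc=[21, 26]
8: 0x6c (blk 6, set 2) → L1-HIT  vc=[21, 26]
9: 0x6d (blk 6, set 2) → L1-HIT  vc=[21, 26]
10: 0x1e3 (blk 30, set 2) → MISS  vc=[21, 26, 6]
11: 0x1d2 (blk 29, set 1) → L1-HIT  vc=[21, 26, 6]
12: 0x158 (blk 21, set 1) → VC-HIT  vc=[29, 26, 6]
13: 0x1d1 (blk 29, set 1) → VC-HIT  vc=[21, 26, 6]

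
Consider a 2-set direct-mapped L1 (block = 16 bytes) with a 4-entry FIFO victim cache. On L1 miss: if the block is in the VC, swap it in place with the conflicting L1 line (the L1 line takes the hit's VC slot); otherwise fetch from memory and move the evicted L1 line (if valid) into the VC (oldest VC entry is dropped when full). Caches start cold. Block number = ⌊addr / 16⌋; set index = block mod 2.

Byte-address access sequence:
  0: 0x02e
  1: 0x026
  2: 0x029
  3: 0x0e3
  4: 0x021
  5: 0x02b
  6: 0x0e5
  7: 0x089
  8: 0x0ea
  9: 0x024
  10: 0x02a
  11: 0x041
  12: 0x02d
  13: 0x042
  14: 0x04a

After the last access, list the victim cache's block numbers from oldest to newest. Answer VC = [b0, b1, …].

#0 0x2e→b2/s0 MISS; vc=[]
#1 0x26→b2/s0 L1-HIT; vc=[]
#2 0x29→b2/s0 L1-HIT; vc=[]
#3 0xe3→b14/s0 MISS; vc=[2]
#4 0x21→b2/s0 VC-HIT; vc=[14]
#5 0x2b→b2/s0 L1-HIT; vc=[14]
#6 0xe5→b14/s0 VC-HIT; vc=[2]
#7 0x89→b8/s0 MISS; vc=[2,14]
#8 0xea→b14/s0 VC-HIT; vc=[2,8]
#9 0x24→b2/s0 VC-HIT; vc=[14,8]
#10 0x2a→b2/s0 L1-HIT; vc=[14,8]
#11 0x41→b4/s0 MISS; vc=[14,8,2]
#12 0x2d→b2/s0 VC-HIT; vc=[14,8,4]
#13 0x42→b4/s0 VC-HIT; vc=[14,8,2]
#14 0x4a→b4/s0 L1-HIT; vc=[14,8,2]

VC = [14, 8, 2]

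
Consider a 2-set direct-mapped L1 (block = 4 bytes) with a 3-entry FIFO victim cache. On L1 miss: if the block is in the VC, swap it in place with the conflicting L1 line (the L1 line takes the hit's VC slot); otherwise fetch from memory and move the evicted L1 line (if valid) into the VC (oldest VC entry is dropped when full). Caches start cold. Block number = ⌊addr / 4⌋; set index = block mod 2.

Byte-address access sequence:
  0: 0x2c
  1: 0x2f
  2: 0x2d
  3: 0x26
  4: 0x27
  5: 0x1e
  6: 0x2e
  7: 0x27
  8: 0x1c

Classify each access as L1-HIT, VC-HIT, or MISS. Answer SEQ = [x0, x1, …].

#0 0x2c→b11/s1 MISS; vc=[]
#1 0x2f→b11/s1 L1-HIT; vc=[]
#2 0x2d→b11/s1 L1-HIT; vc=[]
#3 0x26→b9/s1 MISS; vc=[11]
#4 0x27→b9/s1 L1-HIT; vc=[11]
#5 0x1e→b7/s1 MISS; vc=[11,9]
#6 0x2e→b11/s1 VC-HIT; vc=[7,9]
#7 0x27→b9/s1 VC-HIT; vc=[7,11]
#8 0x1c→b7/s1 VC-HIT; vc=[9,11]

SEQ = [MISS, L1-HIT, L1-HIT, MISS, L1-HIT, MISS, VC-HIT, VC-HIT, VC-HIT]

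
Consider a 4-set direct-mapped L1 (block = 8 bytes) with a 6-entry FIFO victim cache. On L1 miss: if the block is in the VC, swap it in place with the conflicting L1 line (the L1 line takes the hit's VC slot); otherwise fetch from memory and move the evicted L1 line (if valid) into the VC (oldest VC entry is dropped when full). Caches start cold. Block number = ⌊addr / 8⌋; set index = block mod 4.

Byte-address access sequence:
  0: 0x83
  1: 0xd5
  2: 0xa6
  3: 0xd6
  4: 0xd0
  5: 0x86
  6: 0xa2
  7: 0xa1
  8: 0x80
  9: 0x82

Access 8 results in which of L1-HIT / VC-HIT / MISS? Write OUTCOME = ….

  [0] addr=0x83 blk=16 s=0: MISS | VC []
  [1] addr=0xd5 blk=26 s=2: MISS | VC []
  [2] addr=0xa6 blk=20 s=0: MISS | VC [16]
  [3] addr=0xd6 blk=26 s=2: L1-HIT | VC [16]
  [4] addr=0xd0 blk=26 s=2: L1-HIT | VC [16]
  [5] addr=0x86 blk=16 s=0: VC-HIT | VC [20]
  [6] addr=0xa2 blk=20 s=0: VC-HIT | VC [16]
  [7] addr=0xa1 blk=20 s=0: L1-HIT | VC [16]
  [8] addr=0x80 blk=16 s=0: VC-HIT | VC [20]
  [9] addr=0x82 blk=16 s=0: L1-HIT | VC [20]

OUTCOME = VC-HIT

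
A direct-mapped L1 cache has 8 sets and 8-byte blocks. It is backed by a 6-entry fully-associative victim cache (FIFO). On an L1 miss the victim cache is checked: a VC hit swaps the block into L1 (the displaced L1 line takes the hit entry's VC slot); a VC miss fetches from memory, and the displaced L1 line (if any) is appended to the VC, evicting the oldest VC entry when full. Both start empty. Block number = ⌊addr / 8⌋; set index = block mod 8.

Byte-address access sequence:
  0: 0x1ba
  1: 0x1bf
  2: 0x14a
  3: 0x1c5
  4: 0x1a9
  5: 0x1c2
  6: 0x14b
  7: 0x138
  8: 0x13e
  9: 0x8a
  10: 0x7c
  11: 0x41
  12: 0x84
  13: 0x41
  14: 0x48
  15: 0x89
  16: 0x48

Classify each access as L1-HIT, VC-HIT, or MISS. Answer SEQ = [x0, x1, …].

SEQ = [MISS, L1-HIT, MISS, MISS, MISS, L1-HIT, L1-HIT, MISS, L1-HIT, MISS, MISS, MISS, MISS, VC-HIT, MISS, VC-HIT, VC-HIT]

#0 0x1ba→b55/s7 MISS; vc=[]
#1 0x1bf→b55/s7 L1-HIT; vc=[]
#2 0x14a→b41/s1 MISS; vc=[]
#3 0x1c5→b56/s0 MISS; vc=[]
#4 0x1a9→b53/s5 MISS; vc=[]
#5 0x1c2→b56/s0 L1-HIT; vc=[]
#6 0x14b→b41/s1 L1-HIT; vc=[]
#7 0x138→b39/s7 MISS; vc=[55]
#8 0x13e→b39/s7 L1-HIT; vc=[55]
#9 0x8a→b17/s1 MISS; vc=[55,41]
#10 0x7c→b15/s7 MISS; vc=[55,41,39]
#11 0x41→b8/s0 MISS; vc=[55,41,39,56]
#12 0x84→b16/s0 MISS; vc=[55,41,39,56,8]
#13 0x41→b8/s0 VC-HIT; vc=[55,41,39,56,16]
#14 0x48→b9/s1 MISS; vc=[55,41,39,56,16,17]
#15 0x89→b17/s1 VC-HIT; vc=[55,41,39,56,16,9]
#16 0x48→b9/s1 VC-HIT; vc=[55,41,39,56,16,17]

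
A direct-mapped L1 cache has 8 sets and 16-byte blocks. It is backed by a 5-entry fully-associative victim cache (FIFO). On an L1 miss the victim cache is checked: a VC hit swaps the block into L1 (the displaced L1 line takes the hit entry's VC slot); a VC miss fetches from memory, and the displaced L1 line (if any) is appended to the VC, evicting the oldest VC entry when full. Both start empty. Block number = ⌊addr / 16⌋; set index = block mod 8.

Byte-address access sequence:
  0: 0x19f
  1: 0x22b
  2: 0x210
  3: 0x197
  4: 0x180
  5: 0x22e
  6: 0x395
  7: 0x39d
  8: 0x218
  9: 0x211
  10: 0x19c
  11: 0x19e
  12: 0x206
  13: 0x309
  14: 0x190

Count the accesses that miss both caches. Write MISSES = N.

#0 0x19f→b25/s1 MISS; vc=[]
#1 0x22b→b34/s2 MISS; vc=[]
#2 0x210→b33/s1 MISS; vc=[25]
#3 0x197→b25/s1 VC-HIT; vc=[33]
#4 0x180→b24/s0 MISS; vc=[33]
#5 0x22e→b34/s2 L1-HIT; vc=[33]
#6 0x395→b57/s1 MISS; vc=[33,25]
#7 0x39d→b57/s1 L1-HIT; vc=[33,25]
#8 0x218→b33/s1 VC-HIT; vc=[57,25]
#9 0x211→b33/s1 L1-HIT; vc=[57,25]
#10 0x19c→b25/s1 VC-HIT; vc=[57,33]
#11 0x19e→b25/s1 L1-HIT; vc=[57,33]
#12 0x206→b32/s0 MISS; vc=[57,33,24]
#13 0x309→b48/s0 MISS; vc=[57,33,24,32]
#14 0x190→b25/s1 L1-HIT; vc=[57,33,24,32]

MISSES = 7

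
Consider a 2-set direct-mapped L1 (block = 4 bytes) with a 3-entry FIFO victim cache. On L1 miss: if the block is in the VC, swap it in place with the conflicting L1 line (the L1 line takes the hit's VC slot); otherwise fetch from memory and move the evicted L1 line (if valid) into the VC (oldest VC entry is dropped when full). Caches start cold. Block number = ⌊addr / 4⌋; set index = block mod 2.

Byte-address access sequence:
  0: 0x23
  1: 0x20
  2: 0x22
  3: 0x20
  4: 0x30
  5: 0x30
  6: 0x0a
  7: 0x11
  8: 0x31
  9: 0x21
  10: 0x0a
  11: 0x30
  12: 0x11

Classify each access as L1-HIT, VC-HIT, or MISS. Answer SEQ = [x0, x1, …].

SEQ = [MISS, L1-HIT, L1-HIT, L1-HIT, MISS, L1-HIT, MISS, MISS, VC-HIT, VC-HIT, VC-HIT, VC-HIT, VC-HIT]

  [0] addr=0x23 blk=8 s=0: MISS | VC []
  [1] addr=0x20 blk=8 s=0: L1-HIT | VC []
  [2] addr=0x22 blk=8 s=0: L1-HIT | VC []
  [3] addr=0x20 blk=8 s=0: L1-HIT | VC []
  [4] addr=0x30 blk=12 s=0: MISS | VC [8]
  [5] addr=0x30 blk=12 s=0: L1-HIT | VC [8]
  [6] addr=0xa blk=2 s=0: MISS | VC [8, 12]
  [7] addr=0x11 blk=4 s=0: MISS | VC [8, 12, 2]
  [8] addr=0x31 blk=12 s=0: VC-HIT | VC [8, 4, 2]
  [9] addr=0x21 blk=8 s=0: VC-HIT | VC [12, 4, 2]
  [10] addr=0xa blk=2 s=0: VC-HIT | VC [12, 4, 8]
  [11] addr=0x30 blk=12 s=0: VC-HIT | VC [2, 4, 8]
  [12] addr=0x11 blk=4 s=0: VC-HIT | VC [2, 12, 8]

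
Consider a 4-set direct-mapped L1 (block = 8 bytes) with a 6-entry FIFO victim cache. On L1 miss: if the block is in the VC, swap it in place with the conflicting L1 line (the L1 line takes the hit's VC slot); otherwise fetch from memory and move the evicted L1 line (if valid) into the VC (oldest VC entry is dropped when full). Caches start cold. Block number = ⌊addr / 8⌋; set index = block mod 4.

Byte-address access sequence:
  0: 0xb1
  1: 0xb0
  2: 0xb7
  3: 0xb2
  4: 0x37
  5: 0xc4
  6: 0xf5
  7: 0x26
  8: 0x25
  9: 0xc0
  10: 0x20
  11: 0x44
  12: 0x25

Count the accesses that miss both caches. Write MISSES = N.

MISSES = 6

  [0] addr=0xb1 blk=22 s=2: MISS | VC []
  [1] addr=0xb0 blk=22 s=2: L1-HIT | VC []
  [2] addr=0xb7 blk=22 s=2: L1-HIT | VC []
  [3] addr=0xb2 blk=22 s=2: L1-HIT | VC []
  [4] addr=0x37 blk=6 s=2: MISS | VC [22]
  [5] addr=0xc4 blk=24 s=0: MISS | VC [22]
  [6] addr=0xf5 blk=30 s=2: MISS | VC [22, 6]
  [7] addr=0x26 blk=4 s=0: MISS | VC [22, 6, 24]
  [8] addr=0x25 blk=4 s=0: L1-HIT | VC [22, 6, 24]
  [9] addr=0xc0 blk=24 s=0: VC-HIT | VC [22, 6, 4]
  [10] addr=0x20 blk=4 s=0: VC-HIT | VC [22, 6, 24]
  [11] addr=0x44 blk=8 s=0: MISS | VC [22, 6, 24, 4]
  [12] addr=0x25 blk=4 s=0: VC-HIT | VC [22, 6, 24, 8]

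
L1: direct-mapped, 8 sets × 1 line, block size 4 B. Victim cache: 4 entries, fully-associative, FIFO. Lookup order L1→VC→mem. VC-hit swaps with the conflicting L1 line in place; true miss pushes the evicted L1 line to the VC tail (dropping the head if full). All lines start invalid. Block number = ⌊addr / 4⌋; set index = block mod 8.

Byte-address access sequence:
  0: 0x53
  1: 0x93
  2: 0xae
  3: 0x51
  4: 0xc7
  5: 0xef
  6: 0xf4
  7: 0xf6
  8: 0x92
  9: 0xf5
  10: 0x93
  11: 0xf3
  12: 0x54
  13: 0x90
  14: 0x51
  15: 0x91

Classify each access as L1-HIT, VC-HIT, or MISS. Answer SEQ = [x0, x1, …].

#0 0x53→b20/s4 MISS; vc=[]
#1 0x93→b36/s4 MISS; vc=[20]
#2 0xae→b43/s3 MISS; vc=[20]
#3 0x51→b20/s4 VC-HIT; vc=[36]
#4 0xc7→b49/s1 MISS; vc=[36]
#5 0xef→b59/s3 MISS; vc=[36,43]
#6 0xf4→b61/s5 MISS; vc=[36,43]
#7 0xf6→b61/s5 L1-HIT; vc=[36,43]
#8 0x92→b36/s4 VC-HIT; vc=[20,43]
#9 0xf5→b61/s5 L1-HIT; vc=[20,43]
#10 0x93→b36/s4 L1-HIT; vc=[20,43]
#11 0xf3→b60/s4 MISS; vc=[20,43,36]
#12 0x54→b21/s5 MISS; vc=[20,43,36,61]
#13 0x90→b36/s4 VC-HIT; vc=[20,43,60,61]
#14 0x51→b20/s4 VC-HIT; vc=[36,43,60,61]
#15 0x91→b36/s4 VC-HIT; vc=[20,43,60,61]

SEQ = [MISS, MISS, MISS, VC-HIT, MISS, MISS, MISS, L1-HIT, VC-HIT, L1-HIT, L1-HIT, MISS, MISS, VC-HIT, VC-HIT, VC-HIT]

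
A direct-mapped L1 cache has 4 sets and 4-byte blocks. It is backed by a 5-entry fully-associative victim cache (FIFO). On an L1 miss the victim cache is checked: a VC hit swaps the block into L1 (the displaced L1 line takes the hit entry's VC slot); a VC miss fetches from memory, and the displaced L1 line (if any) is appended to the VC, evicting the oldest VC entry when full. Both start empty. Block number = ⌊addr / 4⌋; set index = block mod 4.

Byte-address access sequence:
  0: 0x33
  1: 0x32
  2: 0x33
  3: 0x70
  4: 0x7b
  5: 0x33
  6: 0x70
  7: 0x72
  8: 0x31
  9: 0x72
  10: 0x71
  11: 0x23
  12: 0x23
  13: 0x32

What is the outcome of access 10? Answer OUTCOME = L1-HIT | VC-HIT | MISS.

OUTCOME = L1-HIT

#0 0x33→b12/s0 MISS; vc=[]
#1 0x32→b12/s0 L1-HIT; vc=[]
#2 0x33→b12/s0 L1-HIT; vc=[]
#3 0x70→b28/s0 MISS; vc=[12]
#4 0x7b→b30/s2 MISS; vc=[12]
#5 0x33→b12/s0 VC-HIT; vc=[28]
#6 0x70→b28/s0 VC-HIT; vc=[12]
#7 0x72→b28/s0 L1-HIT; vc=[12]
#8 0x31→b12/s0 VC-HIT; vc=[28]
#9 0x72→b28/s0 VC-HIT; vc=[12]
#10 0x71→b28/s0 L1-HIT; vc=[12]
#11 0x23→b8/s0 MISS; vc=[12,28]
#12 0x23→b8/s0 L1-HIT; vc=[12,28]
#13 0x32→b12/s0 VC-HIT; vc=[8,28]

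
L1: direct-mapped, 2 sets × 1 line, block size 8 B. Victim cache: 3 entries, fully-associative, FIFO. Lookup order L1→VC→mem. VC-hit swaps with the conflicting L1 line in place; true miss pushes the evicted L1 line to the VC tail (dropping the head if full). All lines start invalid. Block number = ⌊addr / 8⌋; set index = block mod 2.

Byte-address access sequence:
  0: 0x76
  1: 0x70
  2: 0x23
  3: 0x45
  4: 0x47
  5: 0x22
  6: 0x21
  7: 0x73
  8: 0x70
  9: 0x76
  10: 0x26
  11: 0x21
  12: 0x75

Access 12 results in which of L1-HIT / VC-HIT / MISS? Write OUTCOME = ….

#0 0x76→b14/s0 MISS; vc=[]
#1 0x70→b14/s0 L1-HIT; vc=[]
#2 0x23→b4/s0 MISS; vc=[14]
#3 0x45→b8/s0 MISS; vc=[14,4]
#4 0x47→b8/s0 L1-HIT; vc=[14,4]
#5 0x22→b4/s0 VC-HIT; vc=[14,8]
#6 0x21→b4/s0 L1-HIT; vc=[14,8]
#7 0x73→b14/s0 VC-HIT; vc=[4,8]
#8 0x70→b14/s0 L1-HIT; vc=[4,8]
#9 0x76→b14/s0 L1-HIT; vc=[4,8]
#10 0x26→b4/s0 VC-HIT; vc=[14,8]
#11 0x21→b4/s0 L1-HIT; vc=[14,8]
#12 0x75→b14/s0 VC-HIT; vc=[4,8]

OUTCOME = VC-HIT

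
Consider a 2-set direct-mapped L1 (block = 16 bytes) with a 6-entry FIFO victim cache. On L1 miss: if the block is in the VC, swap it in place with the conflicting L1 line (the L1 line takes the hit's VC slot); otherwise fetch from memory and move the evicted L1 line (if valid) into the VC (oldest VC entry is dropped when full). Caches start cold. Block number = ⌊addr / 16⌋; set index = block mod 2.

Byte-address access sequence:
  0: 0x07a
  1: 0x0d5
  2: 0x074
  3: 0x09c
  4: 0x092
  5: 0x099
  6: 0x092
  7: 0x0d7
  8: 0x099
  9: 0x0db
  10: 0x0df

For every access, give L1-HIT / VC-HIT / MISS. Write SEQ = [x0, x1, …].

SEQ = [MISS, MISS, VC-HIT, MISS, L1-HIT, L1-HIT, L1-HIT, VC-HIT, VC-HIT, VC-HIT, L1-HIT]

#0 0x7a→b7/s1 MISS; vc=[]
#1 0xd5→b13/s1 MISS; vc=[7]
#2 0x74→b7/s1 VC-HIT; vc=[13]
#3 0x9c→b9/s1 MISS; vc=[13,7]
#4 0x92→b9/s1 L1-HIT; vc=[13,7]
#5 0x99→b9/s1 L1-HIT; vc=[13,7]
#6 0x92→b9/s1 L1-HIT; vc=[13,7]
#7 0xd7→b13/s1 VC-HIT; vc=[9,7]
#8 0x99→b9/s1 VC-HIT; vc=[13,7]
#9 0xdb→b13/s1 VC-HIT; vc=[9,7]
#10 0xdf→b13/s1 L1-HIT; vc=[9,7]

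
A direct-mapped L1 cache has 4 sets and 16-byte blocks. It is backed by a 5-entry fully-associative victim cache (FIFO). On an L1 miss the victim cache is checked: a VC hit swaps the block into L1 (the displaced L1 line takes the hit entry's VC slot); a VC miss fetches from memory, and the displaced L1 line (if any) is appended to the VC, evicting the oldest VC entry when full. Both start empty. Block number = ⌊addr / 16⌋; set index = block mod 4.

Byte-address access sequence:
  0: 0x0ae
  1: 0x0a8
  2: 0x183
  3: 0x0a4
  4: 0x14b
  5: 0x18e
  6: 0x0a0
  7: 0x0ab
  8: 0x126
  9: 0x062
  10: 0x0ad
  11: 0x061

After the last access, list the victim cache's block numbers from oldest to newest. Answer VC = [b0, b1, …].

  [0] addr=0xae blk=10 s=2: MISS | VC []
  [1] addr=0xa8 blk=10 s=2: L1-HIT | VC []
  [2] addr=0x183 blk=24 s=0: MISS | VC []
  [3] addr=0xa4 blk=10 s=2: L1-HIT | VC []
  [4] addr=0x14b blk=20 s=0: MISS | VC [24]
  [5] addr=0x18e blk=24 s=0: VC-HIT | VC [20]
  [6] addr=0xa0 blk=10 s=2: L1-HIT | VC [20]
  [7] addr=0xab blk=10 s=2: L1-HIT | VC [20]
  [8] addr=0x126 blk=18 s=2: MISS | VC [20, 10]
  [9] addr=0x62 blk=6 s=2: MISS | VC [20, 10, 18]
  [10] addr=0xad blk=10 s=2: VC-HIT | VC [20, 6, 18]
  [11] addr=0x61 blk=6 s=2: VC-HIT | VC [20, 10, 18]

VC = [20, 10, 18]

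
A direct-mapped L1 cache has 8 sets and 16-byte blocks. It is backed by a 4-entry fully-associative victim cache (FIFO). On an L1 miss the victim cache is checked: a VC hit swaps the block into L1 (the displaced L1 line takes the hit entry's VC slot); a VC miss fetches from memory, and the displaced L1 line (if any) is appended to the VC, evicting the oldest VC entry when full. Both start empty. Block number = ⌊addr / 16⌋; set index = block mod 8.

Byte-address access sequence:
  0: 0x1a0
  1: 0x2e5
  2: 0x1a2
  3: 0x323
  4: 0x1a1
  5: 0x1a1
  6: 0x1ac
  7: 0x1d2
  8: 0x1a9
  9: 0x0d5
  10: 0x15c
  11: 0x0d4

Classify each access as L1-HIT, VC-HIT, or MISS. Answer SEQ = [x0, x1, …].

  [0] addr=0x1a0 blk=26 s=2: MISS | VC []
  [1] addr=0x2e5 blk=46 s=6: MISS | VC []
  [2] addr=0x1a2 blk=26 s=2: L1-HIT | VC []
  [3] addr=0x323 blk=50 s=2: MISS | VC [26]
  [4] addr=0x1a1 blk=26 s=2: VC-HIT | VC [50]
  [5] addr=0x1a1 blk=26 s=2: L1-HIT | VC [50]
  [6] addr=0x1ac blk=26 s=2: L1-HIT | VC [50]
  [7] addr=0x1d2 blk=29 s=5: MISS | VC [50]
  [8] addr=0x1a9 blk=26 s=2: L1-HIT | VC [50]
  [9] addr=0xd5 blk=13 s=5: MISS | VC [50, 29]
  [10] addr=0x15c blk=21 s=5: MISS | VC [50, 29, 13]
  [11] addr=0xd4 blk=13 s=5: VC-HIT | VC [50, 29, 21]

SEQ = [MISS, MISS, L1-HIT, MISS, VC-HIT, L1-HIT, L1-HIT, MISS, L1-HIT, MISS, MISS, VC-HIT]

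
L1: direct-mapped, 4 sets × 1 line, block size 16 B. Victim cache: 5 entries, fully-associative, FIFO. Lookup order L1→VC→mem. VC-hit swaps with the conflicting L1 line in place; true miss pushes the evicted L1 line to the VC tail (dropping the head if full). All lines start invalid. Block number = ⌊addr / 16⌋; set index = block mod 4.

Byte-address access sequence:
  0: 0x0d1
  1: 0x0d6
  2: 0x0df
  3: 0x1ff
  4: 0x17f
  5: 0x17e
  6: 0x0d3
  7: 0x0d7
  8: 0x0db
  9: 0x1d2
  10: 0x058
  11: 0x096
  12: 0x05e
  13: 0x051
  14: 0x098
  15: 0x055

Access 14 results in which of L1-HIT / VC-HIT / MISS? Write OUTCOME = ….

#0 0xd1→b13/s1 MISS; vc=[]
#1 0xd6→b13/s1 L1-HIT; vc=[]
#2 0xdf→b13/s1 L1-HIT; vc=[]
#3 0x1ff→b31/s3 MISS; vc=[]
#4 0x17f→b23/s3 MISS; vc=[31]
#5 0x17e→b23/s3 L1-HIT; vc=[31]
#6 0xd3→b13/s1 L1-HIT; vc=[31]
#7 0xd7→b13/s1 L1-HIT; vc=[31]
#8 0xdb→b13/s1 L1-HIT; vc=[31]
#9 0x1d2→b29/s1 MISS; vc=[31,13]
#10 0x58→b5/s1 MISS; vc=[31,13,29]
#11 0x96→b9/s1 MISS; vc=[31,13,29,5]
#12 0x5e→b5/s1 VC-HIT; vc=[31,13,29,9]
#13 0x51→b5/s1 L1-HIT; vc=[31,13,29,9]
#14 0x98→b9/s1 VC-HIT; vc=[31,13,29,5]
#15 0x55→b5/s1 VC-HIT; vc=[31,13,29,9]

OUTCOME = VC-HIT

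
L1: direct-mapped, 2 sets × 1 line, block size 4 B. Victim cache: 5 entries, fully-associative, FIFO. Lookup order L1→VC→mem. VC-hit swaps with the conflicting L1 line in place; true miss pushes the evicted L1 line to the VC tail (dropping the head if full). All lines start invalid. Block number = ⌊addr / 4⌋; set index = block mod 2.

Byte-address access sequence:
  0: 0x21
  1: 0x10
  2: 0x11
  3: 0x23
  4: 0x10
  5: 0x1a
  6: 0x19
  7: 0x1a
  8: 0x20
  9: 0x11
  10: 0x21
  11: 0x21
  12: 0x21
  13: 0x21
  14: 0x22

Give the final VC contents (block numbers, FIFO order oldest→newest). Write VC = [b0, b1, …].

VC = [6, 4]

  [0] addr=0x21 blk=8 s=0: MISS | VC []
  [1] addr=0x10 blk=4 s=0: MISS | VC [8]
  [2] addr=0x11 blk=4 s=0: L1-HIT | VC [8]
  [3] addr=0x23 blk=8 s=0: VC-HIT | VC [4]
  [4] addr=0x10 blk=4 s=0: VC-HIT | VC [8]
  [5] addr=0x1a blk=6 s=0: MISS | VC [8, 4]
  [6] addr=0x19 blk=6 s=0: L1-HIT | VC [8, 4]
  [7] addr=0x1a blk=6 s=0: L1-HIT | VC [8, 4]
  [8] addr=0x20 blk=8 s=0: VC-HIT | VC [6, 4]
  [9] addr=0x11 blk=4 s=0: VC-HIT | VC [6, 8]
  [10] addr=0x21 blk=8 s=0: VC-HIT | VC [6, 4]
  [11] addr=0x21 blk=8 s=0: L1-HIT | VC [6, 4]
  [12] addr=0x21 blk=8 s=0: L1-HIT | VC [6, 4]
  [13] addr=0x21 blk=8 s=0: L1-HIT | VC [6, 4]
  [14] addr=0x22 blk=8 s=0: L1-HIT | VC [6, 4]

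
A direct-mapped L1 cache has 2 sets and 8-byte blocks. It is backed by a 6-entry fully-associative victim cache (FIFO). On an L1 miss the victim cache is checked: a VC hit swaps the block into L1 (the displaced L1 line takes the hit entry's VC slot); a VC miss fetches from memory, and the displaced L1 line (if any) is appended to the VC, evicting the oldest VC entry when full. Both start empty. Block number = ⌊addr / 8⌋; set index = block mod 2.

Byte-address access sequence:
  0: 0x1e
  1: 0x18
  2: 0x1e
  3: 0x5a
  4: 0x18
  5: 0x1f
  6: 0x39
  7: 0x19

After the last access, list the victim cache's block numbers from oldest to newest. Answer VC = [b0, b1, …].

#0 0x1e→b3/s1 MISS; vc=[]
#1 0x18→b3/s1 L1-HIT; vc=[]
#2 0x1e→b3/s1 L1-HIT; vc=[]
#3 0x5a→b11/s1 MISS; vc=[3]
#4 0x18→b3/s1 VC-HIT; vc=[11]
#5 0x1f→b3/s1 L1-HIT; vc=[11]
#6 0x39→b7/s1 MISS; vc=[11,3]
#7 0x19→b3/s1 VC-HIT; vc=[11,7]

VC = [11, 7]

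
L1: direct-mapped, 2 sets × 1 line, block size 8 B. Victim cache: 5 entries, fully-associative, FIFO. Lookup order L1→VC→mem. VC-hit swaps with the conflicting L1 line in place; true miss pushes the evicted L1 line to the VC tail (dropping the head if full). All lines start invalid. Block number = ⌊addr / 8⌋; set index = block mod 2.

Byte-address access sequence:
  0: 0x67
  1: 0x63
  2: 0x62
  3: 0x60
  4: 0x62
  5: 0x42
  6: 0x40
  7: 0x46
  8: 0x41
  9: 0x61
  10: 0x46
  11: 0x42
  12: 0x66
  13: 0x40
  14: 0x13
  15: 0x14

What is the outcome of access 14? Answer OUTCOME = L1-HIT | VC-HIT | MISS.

OUTCOME = MISS

  [0] addr=0x67 blk=12 s=0: MISS | VC []
  [1] addr=0x63 blk=12 s=0: L1-HIT | VC []
  [2] addr=0x62 blk=12 s=0: L1-HIT | VC []
  [3] addr=0x60 blk=12 s=0: L1-HIT | VC []
  [4] addr=0x62 blk=12 s=0: L1-HIT | VC []
  [5] addr=0x42 blk=8 s=0: MISS | VC [12]
  [6] addr=0x40 blk=8 s=0: L1-HIT | VC [12]
  [7] addr=0x46 blk=8 s=0: L1-HIT | VC [12]
  [8] addr=0x41 blk=8 s=0: L1-HIT | VC [12]
  [9] addr=0x61 blk=12 s=0: VC-HIT | VC [8]
  [10] addr=0x46 blk=8 s=0: VC-HIT | VC [12]
  [11] addr=0x42 blk=8 s=0: L1-HIT | VC [12]
  [12] addr=0x66 blk=12 s=0: VC-HIT | VC [8]
  [13] addr=0x40 blk=8 s=0: VC-HIT | VC [12]
  [14] addr=0x13 blk=2 s=0: MISS | VC [12, 8]
  [15] addr=0x14 blk=2 s=0: L1-HIT | VC [12, 8]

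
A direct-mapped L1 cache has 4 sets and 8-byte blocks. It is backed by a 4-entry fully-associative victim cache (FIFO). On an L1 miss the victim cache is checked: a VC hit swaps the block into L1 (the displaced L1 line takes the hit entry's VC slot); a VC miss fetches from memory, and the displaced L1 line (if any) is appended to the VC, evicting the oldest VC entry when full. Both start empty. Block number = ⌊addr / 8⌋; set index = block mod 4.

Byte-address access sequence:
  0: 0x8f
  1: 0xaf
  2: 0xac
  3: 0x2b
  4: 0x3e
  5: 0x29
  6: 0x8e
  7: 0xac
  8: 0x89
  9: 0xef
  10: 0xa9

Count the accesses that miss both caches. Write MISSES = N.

MISSES = 5

#0 0x8f→b17/s1 MISS; vc=[]
#1 0xaf→b21/s1 MISS; vc=[17]
#2 0xac→b21/s1 L1-HIT; vc=[17]
#3 0x2b→b5/s1 MISS; vc=[17,21]
#4 0x3e→b7/s3 MISS; vc=[17,21]
#5 0x29→b5/s1 L1-HIT; vc=[17,21]
#6 0x8e→b17/s1 VC-HIT; vc=[5,21]
#7 0xac→b21/s1 VC-HIT; vc=[5,17]
#8 0x89→b17/s1 VC-HIT; vc=[5,21]
#9 0xef→b29/s1 MISS; vc=[5,21,17]
#10 0xa9→b21/s1 VC-HIT; vc=[5,29,17]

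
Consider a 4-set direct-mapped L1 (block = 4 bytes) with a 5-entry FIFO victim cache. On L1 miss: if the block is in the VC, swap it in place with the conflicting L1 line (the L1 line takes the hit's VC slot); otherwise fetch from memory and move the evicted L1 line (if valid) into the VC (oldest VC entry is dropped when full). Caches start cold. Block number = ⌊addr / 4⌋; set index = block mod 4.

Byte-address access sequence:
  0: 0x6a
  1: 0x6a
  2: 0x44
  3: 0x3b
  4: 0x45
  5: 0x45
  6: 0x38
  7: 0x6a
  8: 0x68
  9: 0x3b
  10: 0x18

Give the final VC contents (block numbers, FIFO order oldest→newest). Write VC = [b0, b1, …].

VC = [26, 14]

  [0] addr=0x6a blk=26 s=2: MISS | VC []
  [1] addr=0x6a blk=26 s=2: L1-HIT | VC []
  [2] addr=0x44 blk=17 s=1: MISS | VC []
  [3] addr=0x3b blk=14 s=2: MISS | VC [26]
  [4] addr=0x45 blk=17 s=1: L1-HIT | VC [26]
  [5] addr=0x45 blk=17 s=1: L1-HIT | VC [26]
  [6] addr=0x38 blk=14 s=2: L1-HIT | VC [26]
  [7] addr=0x6a blk=26 s=2: VC-HIT | VC [14]
  [8] addr=0x68 blk=26 s=2: L1-HIT | VC [14]
  [9] addr=0x3b blk=14 s=2: VC-HIT | VC [26]
  [10] addr=0x18 blk=6 s=2: MISS | VC [26, 14]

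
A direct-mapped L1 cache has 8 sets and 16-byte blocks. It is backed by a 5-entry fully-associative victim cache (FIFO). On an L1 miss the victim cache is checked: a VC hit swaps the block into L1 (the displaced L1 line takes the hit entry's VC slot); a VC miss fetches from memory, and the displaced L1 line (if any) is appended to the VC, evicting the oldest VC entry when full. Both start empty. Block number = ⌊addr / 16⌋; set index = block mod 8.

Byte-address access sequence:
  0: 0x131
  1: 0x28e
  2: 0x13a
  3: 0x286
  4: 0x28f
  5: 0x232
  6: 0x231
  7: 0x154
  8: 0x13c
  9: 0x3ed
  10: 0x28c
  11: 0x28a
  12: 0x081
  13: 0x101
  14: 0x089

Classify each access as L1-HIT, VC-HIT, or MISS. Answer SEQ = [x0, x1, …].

0: 0x131 (blk 19, set 3) → MISS  vc=[]
1: 0x28e (blk 40, set 0) → MISS  vc=[]
2: 0x13a (blk 19, set 3) → L1-HIT  vc=[]
3: 0x286 (blk 40, set 0) → L1-HIT  vc=[]
4: 0x28f (blk 40, set 0) → L1-HIT  vc=[]
5: 0x232 (blk 35, set 3) → MISS  vc=[19]
6: 0x231 (blk 35, set 3) → L1-HIT  vc=[19]
7: 0x154 (blk 21, set 5) → MISS  vc=[19]
8: 0x13c (blk 19, set 3) → VC-HIT  vc=[35]
9: 0x3ed (blk 62, set 6) → MISS  vc=[35]
10: 0x28c (blk 40, set 0) → L1-HIT  vc=[35]
11: 0x28a (blk 40, set 0) → L1-HIT  vc=[35]
12: 0x81 (blk 8, set 0) → MISS  vc=[35, 40]
13: 0x101 (blk 16, set 0) → MISS  vc=[35, 40, 8]
14: 0x89 (blk 8, set 0) → VC-HIT  vc=[35, 40, 16]

SEQ = [MISS, MISS, L1-HIT, L1-HIT, L1-HIT, MISS, L1-HIT, MISS, VC-HIT, MISS, L1-HIT, L1-HIT, MISS, MISS, VC-HIT]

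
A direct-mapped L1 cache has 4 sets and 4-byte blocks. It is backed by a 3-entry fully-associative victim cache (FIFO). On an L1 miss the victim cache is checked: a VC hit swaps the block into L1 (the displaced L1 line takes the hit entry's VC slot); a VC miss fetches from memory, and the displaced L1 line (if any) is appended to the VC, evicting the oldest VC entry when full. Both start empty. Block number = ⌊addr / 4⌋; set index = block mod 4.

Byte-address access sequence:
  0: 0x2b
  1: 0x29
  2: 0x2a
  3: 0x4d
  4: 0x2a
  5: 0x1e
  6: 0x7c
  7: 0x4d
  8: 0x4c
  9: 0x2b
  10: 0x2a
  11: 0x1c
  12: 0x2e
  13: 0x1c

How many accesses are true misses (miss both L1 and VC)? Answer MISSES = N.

MISSES = 5

#0 0x2b→b10/s2 MISS; vc=[]
#1 0x29→b10/s2 L1-HIT; vc=[]
#2 0x2a→b10/s2 L1-HIT; vc=[]
#3 0x4d→b19/s3 MISS; vc=[]
#4 0x2a→b10/s2 L1-HIT; vc=[]
#5 0x1e→b7/s3 MISS; vc=[19]
#6 0x7c→b31/s3 MISS; vc=[19,7]
#7 0x4d→b19/s3 VC-HIT; vc=[31,7]
#8 0x4c→b19/s3 L1-HIT; vc=[31,7]
#9 0x2b→b10/s2 L1-HIT; vc=[31,7]
#10 0x2a→b10/s2 L1-HIT; vc=[31,7]
#11 0x1c→b7/s3 VC-HIT; vc=[31,19]
#12 0x2e→b11/s3 MISS; vc=[31,19,7]
#13 0x1c→b7/s3 VC-HIT; vc=[31,19,11]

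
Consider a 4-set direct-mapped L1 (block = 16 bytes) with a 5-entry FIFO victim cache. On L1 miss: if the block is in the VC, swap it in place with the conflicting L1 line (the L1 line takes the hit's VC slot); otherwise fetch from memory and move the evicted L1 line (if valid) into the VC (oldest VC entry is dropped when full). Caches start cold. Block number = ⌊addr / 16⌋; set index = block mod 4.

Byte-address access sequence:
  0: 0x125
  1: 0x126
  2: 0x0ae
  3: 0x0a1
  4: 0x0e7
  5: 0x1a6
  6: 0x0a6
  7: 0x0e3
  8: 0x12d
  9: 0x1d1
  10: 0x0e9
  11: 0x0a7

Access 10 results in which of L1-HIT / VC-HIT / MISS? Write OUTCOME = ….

#0 0x125→b18/s2 MISS; vc=[]
#1 0x126→b18/s2 L1-HIT; vc=[]
#2 0xae→b10/s2 MISS; vc=[18]
#3 0xa1→b10/s2 L1-HIT; vc=[18]
#4 0xe7→b14/s2 MISS; vc=[18,10]
#5 0x1a6→b26/s2 MISS; vc=[18,10,14]
#6 0xa6→b10/s2 VC-HIT; vc=[18,26,14]
#7 0xe3→b14/s2 VC-HIT; vc=[18,26,10]
#8 0x12d→b18/s2 VC-HIT; vc=[14,26,10]
#9 0x1d1→b29/s1 MISS; vc=[14,26,10]
#10 0xe9→b14/s2 VC-HIT; vc=[18,26,10]
#11 0xa7→b10/s2 VC-HIT; vc=[18,26,14]

OUTCOME = VC-HIT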